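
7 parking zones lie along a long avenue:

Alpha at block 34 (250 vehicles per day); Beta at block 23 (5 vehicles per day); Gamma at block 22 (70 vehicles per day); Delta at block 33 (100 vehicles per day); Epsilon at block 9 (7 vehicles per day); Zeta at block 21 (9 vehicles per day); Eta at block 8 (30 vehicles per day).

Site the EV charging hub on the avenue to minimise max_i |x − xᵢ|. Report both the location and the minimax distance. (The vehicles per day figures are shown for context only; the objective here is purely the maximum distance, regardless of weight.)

The 1-center on a line is the midpoint of the two extreme points: leftmost at 8, rightmost at 34.
Optimal location = (8 + 34)/2 = 21; maximum distance = (34 − 8)/2 = 13.

location 21, max distance 13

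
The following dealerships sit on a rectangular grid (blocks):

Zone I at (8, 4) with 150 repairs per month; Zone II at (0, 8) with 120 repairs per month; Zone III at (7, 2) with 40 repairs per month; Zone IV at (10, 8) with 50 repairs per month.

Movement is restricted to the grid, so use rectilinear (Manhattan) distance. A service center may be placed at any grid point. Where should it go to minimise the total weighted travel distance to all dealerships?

Manhattan distance separates: Σwᵢ(|x−xᵢ|+|y−yᵢ|) = Σwᵢ|x−xᵢ| + Σwᵢ|y−yᵢ|, so x and y are optimised independently as 1-D weighted medians.
Total weight W = 360; half = 180.
x-coordinate, sorted with cumulative weight:
  x=0 (Zone II, w=120) cum 120
  x=7 (Zone III, w=40) cum 160
  x=8 (Zone I, w=150) cum 310  ← median
  x=10 (Zone IV, w=50) cum 360
⇒ x* = 8
y-coordinate, sorted with cumulative weight:
  y=2 (Zone III, w=40) cum 40
  y=4 (Zone I, w=150) cum 190  ← median
  y=8 (Zone II, w=120) cum 310
  y=8 (Zone IV, w=50) cum 360
⇒ y* = 4

(8, 4)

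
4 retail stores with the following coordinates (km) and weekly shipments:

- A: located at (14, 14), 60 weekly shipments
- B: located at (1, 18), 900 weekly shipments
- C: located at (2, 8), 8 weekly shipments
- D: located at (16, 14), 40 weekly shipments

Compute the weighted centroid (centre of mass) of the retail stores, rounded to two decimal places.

The minimiser of Σwᵢ‖p−pᵢ‖² is the weighted centroid p* = (Σwᵢpᵢ)/(Σwᵢ).
Σwᵢ = 1008.
Σwᵢxᵢ = 60·14 + 900·1 + 8·2 + 40·16 = 2396.
Σwᵢyᵢ = 60·14 + 900·18 + 8·8 + 40·14 = 17664.
x* = 2396/1008 = 2.38, y* = 17664/1008 = 17.52.

(2.38, 17.52)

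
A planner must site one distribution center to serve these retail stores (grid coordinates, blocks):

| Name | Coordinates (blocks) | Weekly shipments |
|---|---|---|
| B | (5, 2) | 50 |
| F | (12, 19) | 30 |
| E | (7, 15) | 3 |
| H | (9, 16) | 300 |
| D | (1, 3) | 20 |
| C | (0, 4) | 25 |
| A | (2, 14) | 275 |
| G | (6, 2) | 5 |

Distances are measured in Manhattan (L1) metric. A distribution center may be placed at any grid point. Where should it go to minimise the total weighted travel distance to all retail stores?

(5, 14)

Manhattan distance separates: Σwᵢ(|x−xᵢ|+|y−yᵢ|) = Σwᵢ|x−xᵢ| + Σwᵢ|y−yᵢ|, so x and y are optimised independently as 1-D weighted medians.
Total weight W = 708; half = 354.
x-coordinate, sorted with cumulative weight:
  x=0 (C, w=25) cum 25
  x=1 (D, w=20) cum 45
  x=2 (A, w=275) cum 320
  x=5 (B, w=50) cum 370  ← median
  x=6 (G, w=5) cum 375
  x=7 (E, w=3) cum 378
  x=9 (H, w=300) cum 678
  x=12 (F, w=30) cum 708
⇒ x* = 5
y-coordinate, sorted with cumulative weight:
  y=2 (B, w=50) cum 50
  y=2 (G, w=5) cum 55
  y=3 (D, w=20) cum 75
  y=4 (C, w=25) cum 100
  y=14 (A, w=275) cum 375  ← median
  y=15 (E, w=3) cum 378
  y=16 (H, w=300) cum 678
  y=19 (F, w=30) cum 708
⇒ y* = 14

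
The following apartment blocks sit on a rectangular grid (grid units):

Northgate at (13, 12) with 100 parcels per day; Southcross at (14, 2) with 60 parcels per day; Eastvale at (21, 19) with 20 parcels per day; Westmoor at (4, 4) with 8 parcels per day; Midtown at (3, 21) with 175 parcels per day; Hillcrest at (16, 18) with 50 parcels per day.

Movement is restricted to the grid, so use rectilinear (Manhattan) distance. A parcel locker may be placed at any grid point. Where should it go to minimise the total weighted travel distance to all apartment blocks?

(13, 18)

Manhattan distance separates: Σwᵢ(|x−xᵢ|+|y−yᵢ|) = Σwᵢ|x−xᵢ| + Σwᵢ|y−yᵢ|, so x and y are optimised independently as 1-D weighted medians.
Total weight W = 413; half = 206.5.
x-coordinate, sorted with cumulative weight:
  x=3 (Midtown, w=175) cum 175
  x=4 (Westmoor, w=8) cum 183
  x=13 (Northgate, w=100) cum 283  ← median
  x=14 (Southcross, w=60) cum 343
  x=16 (Hillcrest, w=50) cum 393
  x=21 (Eastvale, w=20) cum 413
⇒ x* = 13
y-coordinate, sorted with cumulative weight:
  y=2 (Southcross, w=60) cum 60
  y=4 (Westmoor, w=8) cum 68
  y=12 (Northgate, w=100) cum 168
  y=18 (Hillcrest, w=50) cum 218  ← median
  y=19 (Eastvale, w=20) cum 238
  y=21 (Midtown, w=175) cum 413
⇒ y* = 18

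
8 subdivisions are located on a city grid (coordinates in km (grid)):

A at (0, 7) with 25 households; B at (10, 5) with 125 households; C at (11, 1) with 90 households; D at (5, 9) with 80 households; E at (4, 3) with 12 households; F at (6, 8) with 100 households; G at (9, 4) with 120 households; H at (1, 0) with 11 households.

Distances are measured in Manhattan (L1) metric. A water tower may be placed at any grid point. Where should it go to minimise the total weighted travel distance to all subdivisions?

(9, 5)

Manhattan distance separates: Σwᵢ(|x−xᵢ|+|y−yᵢ|) = Σwᵢ|x−xᵢ| + Σwᵢ|y−yᵢ|, so x and y are optimised independently as 1-D weighted medians.
Total weight W = 563; half = 281.5.
x-coordinate, sorted with cumulative weight:
  x=0 (A, w=25) cum 25
  x=1 (H, w=11) cum 36
  x=4 (E, w=12) cum 48
  x=5 (D, w=80) cum 128
  x=6 (F, w=100) cum 228
  x=9 (G, w=120) cum 348  ← median
  x=10 (B, w=125) cum 473
  x=11 (C, w=90) cum 563
⇒ x* = 9
y-coordinate, sorted with cumulative weight:
  y=0 (H, w=11) cum 11
  y=1 (C, w=90) cum 101
  y=3 (E, w=12) cum 113
  y=4 (G, w=120) cum 233
  y=5 (B, w=125) cum 358  ← median
  y=7 (A, w=25) cum 383
  y=8 (F, w=100) cum 483
  y=9 (D, w=80) cum 563
⇒ y* = 5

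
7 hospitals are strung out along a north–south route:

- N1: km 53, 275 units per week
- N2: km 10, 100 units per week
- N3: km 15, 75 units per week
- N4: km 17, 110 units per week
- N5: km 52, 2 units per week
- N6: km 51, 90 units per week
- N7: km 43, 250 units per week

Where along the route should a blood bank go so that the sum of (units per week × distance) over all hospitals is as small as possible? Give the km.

For a sum of weighted absolute distances on a line, the optimum is the weighted median (not the mean). Total weight W = 902; half-weight = 451.
Sort by position and accumulate weight:
  km 10 (N2, w=100) → cum 100
  km 15 (N3, w=75) → cum 175
  km 17 (N4, w=110) → cum 285
  km 43 (N7, w=250) → cum 535  ≥ 451 → median here
  km 51 (N6, w=90) → cum 625
  km 52 (N5, w=2) → cum 627
  km 53 (N1, w=275) → cum 902
Optimal location: km 43.

x = 43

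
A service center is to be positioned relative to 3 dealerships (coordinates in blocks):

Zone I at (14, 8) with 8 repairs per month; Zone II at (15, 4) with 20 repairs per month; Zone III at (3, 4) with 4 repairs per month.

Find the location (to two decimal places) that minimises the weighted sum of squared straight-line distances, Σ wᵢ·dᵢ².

The minimiser of Σwᵢ‖p−pᵢ‖² is the weighted centroid p* = (Σwᵢpᵢ)/(Σwᵢ).
Σwᵢ = 32.
Σwᵢxᵢ = 8·14 + 20·15 + 4·3 = 424.
Σwᵢyᵢ = 8·8 + 20·4 + 4·4 = 160.
x* = 424/32 = 13.25, y* = 160/32 = 5.00.

(13.25, 5.00)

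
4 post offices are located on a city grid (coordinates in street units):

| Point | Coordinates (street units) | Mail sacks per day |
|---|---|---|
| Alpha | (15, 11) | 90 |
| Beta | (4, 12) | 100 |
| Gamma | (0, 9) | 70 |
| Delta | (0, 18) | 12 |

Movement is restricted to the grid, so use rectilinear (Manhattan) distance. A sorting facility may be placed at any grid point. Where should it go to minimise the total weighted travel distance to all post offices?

(4, 11)

Manhattan distance separates: Σwᵢ(|x−xᵢ|+|y−yᵢ|) = Σwᵢ|x−xᵢ| + Σwᵢ|y−yᵢ|, so x and y are optimised independently as 1-D weighted medians.
Total weight W = 272; half = 136.
x-coordinate, sorted with cumulative weight:
  x=0 (Gamma, w=70) cum 70
  x=0 (Delta, w=12) cum 82
  x=4 (Beta, w=100) cum 182  ← median
  x=15 (Alpha, w=90) cum 272
⇒ x* = 4
y-coordinate, sorted with cumulative weight:
  y=9 (Gamma, w=70) cum 70
  y=11 (Alpha, w=90) cum 160  ← median
  y=12 (Beta, w=100) cum 260
  y=18 (Delta, w=12) cum 272
⇒ y* = 11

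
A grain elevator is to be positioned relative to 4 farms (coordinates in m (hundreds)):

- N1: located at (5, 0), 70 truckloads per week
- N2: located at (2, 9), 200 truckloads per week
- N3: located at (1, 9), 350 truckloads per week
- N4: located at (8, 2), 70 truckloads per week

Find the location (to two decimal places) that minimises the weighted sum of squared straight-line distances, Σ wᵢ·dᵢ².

(2.41, 7.38)

The minimiser of Σwᵢ‖p−pᵢ‖² is the weighted centroid p* = (Σwᵢpᵢ)/(Σwᵢ).
Σwᵢ = 690.
Σwᵢxᵢ = 70·5 + 200·2 + 350·1 + 70·8 = 1660.
Σwᵢyᵢ = 70·0 + 200·9 + 350·9 + 70·2 = 5090.
x* = 1660/690 = 2.41, y* = 5090/690 = 7.38.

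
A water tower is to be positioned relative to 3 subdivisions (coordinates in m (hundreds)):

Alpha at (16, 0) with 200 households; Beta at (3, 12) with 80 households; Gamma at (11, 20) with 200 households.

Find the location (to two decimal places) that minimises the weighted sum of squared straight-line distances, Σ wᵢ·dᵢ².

The minimiser of Σwᵢ‖p−pᵢ‖² is the weighted centroid p* = (Σwᵢpᵢ)/(Σwᵢ).
Σwᵢ = 480.
Σwᵢxᵢ = 200·16 + 80·3 + 200·11 = 5640.
Σwᵢyᵢ = 200·0 + 80·12 + 200·20 = 4960.
x* = 5640/480 = 11.75, y* = 4960/480 = 10.33.

(11.75, 10.33)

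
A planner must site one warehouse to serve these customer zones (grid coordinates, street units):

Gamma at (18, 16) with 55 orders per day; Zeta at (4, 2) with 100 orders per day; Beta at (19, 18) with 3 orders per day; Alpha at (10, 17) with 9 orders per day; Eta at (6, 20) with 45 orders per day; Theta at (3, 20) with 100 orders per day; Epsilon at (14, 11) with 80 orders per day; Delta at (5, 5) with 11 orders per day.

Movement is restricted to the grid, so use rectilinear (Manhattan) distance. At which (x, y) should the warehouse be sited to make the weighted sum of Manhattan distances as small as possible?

Manhattan distance separates: Σwᵢ(|x−xᵢ|+|y−yᵢ|) = Σwᵢ|x−xᵢ| + Σwᵢ|y−yᵢ|, so x and y are optimised independently as 1-D weighted medians.
Total weight W = 403; half = 201.5.
x-coordinate, sorted with cumulative weight:
  x=3 (Theta, w=100) cum 100
  x=4 (Zeta, w=100) cum 200
  x=5 (Delta, w=11) cum 211  ← median
  x=6 (Eta, w=45) cum 256
  x=10 (Alpha, w=9) cum 265
  x=14 (Epsilon, w=80) cum 345
  x=18 (Gamma, w=55) cum 400
  x=19 (Beta, w=3) cum 403
⇒ x* = 5
y-coordinate, sorted with cumulative weight:
  y=2 (Zeta, w=100) cum 100
  y=5 (Delta, w=11) cum 111
  y=11 (Epsilon, w=80) cum 191
  y=16 (Gamma, w=55) cum 246  ← median
  y=17 (Alpha, w=9) cum 255
  y=18 (Beta, w=3) cum 258
  y=20 (Eta, w=45) cum 303
  y=20 (Theta, w=100) cum 403
⇒ y* = 16

(5, 16)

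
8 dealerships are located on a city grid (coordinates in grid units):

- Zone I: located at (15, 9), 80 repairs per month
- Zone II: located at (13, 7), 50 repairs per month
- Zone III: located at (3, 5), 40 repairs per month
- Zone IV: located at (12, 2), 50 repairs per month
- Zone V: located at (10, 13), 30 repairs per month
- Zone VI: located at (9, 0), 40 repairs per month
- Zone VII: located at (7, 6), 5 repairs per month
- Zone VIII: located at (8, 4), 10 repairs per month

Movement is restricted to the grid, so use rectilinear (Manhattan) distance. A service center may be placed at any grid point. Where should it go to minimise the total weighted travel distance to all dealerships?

Manhattan distance separates: Σwᵢ(|x−xᵢ|+|y−yᵢ|) = Σwᵢ|x−xᵢ| + Σwᵢ|y−yᵢ|, so x and y are optimised independently as 1-D weighted medians.
Total weight W = 305; half = 152.5.
x-coordinate, sorted with cumulative weight:
  x=3 (Zone III, w=40) cum 40
  x=7 (Zone VII, w=5) cum 45
  x=8 (Zone VIII, w=10) cum 55
  x=9 (Zone VI, w=40) cum 95
  x=10 (Zone V, w=30) cum 125
  x=12 (Zone IV, w=50) cum 175  ← median
  x=13 (Zone II, w=50) cum 225
  x=15 (Zone I, w=80) cum 305
⇒ x* = 12
y-coordinate, sorted with cumulative weight:
  y=0 (Zone VI, w=40) cum 40
  y=2 (Zone IV, w=50) cum 90
  y=4 (Zone VIII, w=10) cum 100
  y=5 (Zone III, w=40) cum 140
  y=6 (Zone VII, w=5) cum 145
  y=7 (Zone II, w=50) cum 195  ← median
  y=9 (Zone I, w=80) cum 275
  y=13 (Zone V, w=30) cum 305
⇒ y* = 7

(12, 7)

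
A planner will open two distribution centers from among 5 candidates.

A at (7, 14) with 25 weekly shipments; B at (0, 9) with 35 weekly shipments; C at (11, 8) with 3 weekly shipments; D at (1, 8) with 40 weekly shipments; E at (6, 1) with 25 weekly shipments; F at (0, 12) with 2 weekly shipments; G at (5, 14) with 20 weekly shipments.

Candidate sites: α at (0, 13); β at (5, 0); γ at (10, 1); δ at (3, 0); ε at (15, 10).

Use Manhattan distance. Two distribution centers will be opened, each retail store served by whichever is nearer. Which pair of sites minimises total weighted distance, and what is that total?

{α, β}, total 794

Evaluate every pair (each demand assigned to the nearer of the two):
  {α, β}: total = 794
  {α, γ}: total = 826
  {α, δ}: total = 850
  {α, ε}: total = 1170
  {δ, ε}: total = 1548
  {β, δ}: total = 1622
  {β, ε}: total = 1652
  {γ, δ}: total = 1694
  {β, γ}: total = 1758
  {γ, ε}: total = 1932
Best pair: {α, β} with total 794.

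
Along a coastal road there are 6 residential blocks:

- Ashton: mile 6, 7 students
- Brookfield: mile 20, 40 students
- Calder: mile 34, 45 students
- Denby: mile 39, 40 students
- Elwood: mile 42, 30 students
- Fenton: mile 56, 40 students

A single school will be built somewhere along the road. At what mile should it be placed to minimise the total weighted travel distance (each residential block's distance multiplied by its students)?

For a sum of weighted absolute distances on a line, the optimum is the weighted median (not the mean). Total weight W = 202; half-weight = 101.
Sort by position and accumulate weight:
  mile 6 (Ashton, w=7) → cum 7
  mile 20 (Brookfield, w=40) → cum 47
  mile 34 (Calder, w=45) → cum 92
  mile 39 (Denby, w=40) → cum 132  ≥ 101 → median here
  mile 42 (Elwood, w=30) → cum 162
  mile 56 (Fenton, w=40) → cum 202
Optimal location: mile 39.

x = 39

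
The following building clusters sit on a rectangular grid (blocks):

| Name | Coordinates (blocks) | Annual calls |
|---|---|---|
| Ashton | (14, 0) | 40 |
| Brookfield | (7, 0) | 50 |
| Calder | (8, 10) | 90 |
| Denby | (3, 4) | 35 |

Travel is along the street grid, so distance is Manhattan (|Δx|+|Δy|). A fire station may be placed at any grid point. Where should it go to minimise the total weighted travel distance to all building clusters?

(8, 4)

Manhattan distance separates: Σwᵢ(|x−xᵢ|+|y−yᵢ|) = Σwᵢ|x−xᵢ| + Σwᵢ|y−yᵢ|, so x and y are optimised independently as 1-D weighted medians.
Total weight W = 215; half = 107.5.
x-coordinate, sorted with cumulative weight:
  x=3 (Denby, w=35) cum 35
  x=7 (Brookfield, w=50) cum 85
  x=8 (Calder, w=90) cum 175  ← median
  x=14 (Ashton, w=40) cum 215
⇒ x* = 8
y-coordinate, sorted with cumulative weight:
  y=0 (Ashton, w=40) cum 40
  y=0 (Brookfield, w=50) cum 90
  y=4 (Denby, w=35) cum 125  ← median
  y=10 (Calder, w=90) cum 215
⇒ y* = 4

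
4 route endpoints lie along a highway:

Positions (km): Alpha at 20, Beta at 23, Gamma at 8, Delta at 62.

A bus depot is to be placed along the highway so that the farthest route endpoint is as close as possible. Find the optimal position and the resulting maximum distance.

The 1-center on a line is the midpoint of the two extreme points: leftmost at 8, rightmost at 62.
Optimal location = (8 + 62)/2 = 35; maximum distance = (62 − 8)/2 = 27.

location 35, max distance 27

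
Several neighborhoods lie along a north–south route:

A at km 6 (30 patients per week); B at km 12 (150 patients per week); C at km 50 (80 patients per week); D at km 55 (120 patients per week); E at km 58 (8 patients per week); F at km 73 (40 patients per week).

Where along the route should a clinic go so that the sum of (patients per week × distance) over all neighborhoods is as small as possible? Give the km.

x = 50

For a sum of weighted absolute distances on a line, the optimum is the weighted median (not the mean). Total weight W = 428; half-weight = 214.
Sort by position and accumulate weight:
  km 6 (A, w=30) → cum 30
  km 12 (B, w=150) → cum 180
  km 50 (C, w=80) → cum 260  ≥ 214 → median here
  km 55 (D, w=120) → cum 380
  km 58 (E, w=8) → cum 388
  km 73 (F, w=40) → cum 428
Optimal location: km 50.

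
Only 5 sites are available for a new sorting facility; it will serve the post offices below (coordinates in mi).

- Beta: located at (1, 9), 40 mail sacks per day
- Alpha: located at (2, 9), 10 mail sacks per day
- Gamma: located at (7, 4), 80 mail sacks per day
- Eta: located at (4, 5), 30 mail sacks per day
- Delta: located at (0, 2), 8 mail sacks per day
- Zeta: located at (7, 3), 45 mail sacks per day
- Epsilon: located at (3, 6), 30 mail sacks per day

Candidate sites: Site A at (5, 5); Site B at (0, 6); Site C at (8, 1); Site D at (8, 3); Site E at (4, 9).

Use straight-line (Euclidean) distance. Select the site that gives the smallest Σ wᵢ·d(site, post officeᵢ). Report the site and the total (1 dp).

Site A, total 726.2 mi

Total weighted distance at each candidate:
  Site A (5, 5): total = 726.2
  Site B (0, 6): total = 1333.4
  Site C (8, 1): total = 1325.1
  Site D (8, 3): total = 985.4
  Site E (4, 9): total = 1187.7
Minimum is at Site A with total 726.2 mi.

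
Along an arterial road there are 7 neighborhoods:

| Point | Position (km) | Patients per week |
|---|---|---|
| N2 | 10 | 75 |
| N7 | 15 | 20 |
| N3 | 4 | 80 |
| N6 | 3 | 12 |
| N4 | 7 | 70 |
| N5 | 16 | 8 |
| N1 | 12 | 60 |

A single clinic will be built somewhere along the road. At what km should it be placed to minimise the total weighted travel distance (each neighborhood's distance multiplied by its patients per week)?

x = 10

For a sum of weighted absolute distances on a line, the optimum is the weighted median (not the mean). Total weight W = 325; half-weight = 162.5.
Sort by position and accumulate weight:
  km 3 (N6, w=12) → cum 12
  km 4 (N3, w=80) → cum 92
  km 7 (N4, w=70) → cum 162
  km 10 (N2, w=75) → cum 237  ≥ 162.5 → median here
  km 12 (N1, w=60) → cum 297
  km 15 (N7, w=20) → cum 317
  km 16 (N5, w=8) → cum 325
Optimal location: km 10.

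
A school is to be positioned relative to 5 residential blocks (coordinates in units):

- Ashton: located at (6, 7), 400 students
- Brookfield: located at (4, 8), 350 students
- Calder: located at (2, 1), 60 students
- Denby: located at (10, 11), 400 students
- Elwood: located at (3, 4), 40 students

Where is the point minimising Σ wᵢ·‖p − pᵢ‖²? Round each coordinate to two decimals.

The minimiser of Σwᵢ‖p−pᵢ‖² is the weighted centroid p* = (Σwᵢpᵢ)/(Σwᵢ).
Σwᵢ = 1250.
Σwᵢxᵢ = 400·6 + 350·4 + 60·2 + 400·10 + 40·3 = 8040.
Σwᵢyᵢ = 400·7 + 350·8 + 60·1 + 400·11 + 40·4 = 10220.
x* = 8040/1250 = 6.43, y* = 10220/1250 = 8.18.

(6.43, 8.18)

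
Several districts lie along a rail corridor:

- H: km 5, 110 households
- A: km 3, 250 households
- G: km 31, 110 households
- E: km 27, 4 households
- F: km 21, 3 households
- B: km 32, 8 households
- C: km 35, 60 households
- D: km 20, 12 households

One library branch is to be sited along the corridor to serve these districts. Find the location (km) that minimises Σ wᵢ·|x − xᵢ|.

x = 5

For a sum of weighted absolute distances on a line, the optimum is the weighted median (not the mean). Total weight W = 557; half-weight = 278.5.
Sort by position and accumulate weight:
  km 3 (A, w=250) → cum 250
  km 5 (H, w=110) → cum 360  ≥ 278.5 → median here
  km 20 (D, w=12) → cum 372
  km 21 (F, w=3) → cum 375
  km 27 (E, w=4) → cum 379
  km 31 (G, w=110) → cum 489
  km 32 (B, w=8) → cum 497
  km 35 (C, w=60) → cum 557
Optimal location: km 5.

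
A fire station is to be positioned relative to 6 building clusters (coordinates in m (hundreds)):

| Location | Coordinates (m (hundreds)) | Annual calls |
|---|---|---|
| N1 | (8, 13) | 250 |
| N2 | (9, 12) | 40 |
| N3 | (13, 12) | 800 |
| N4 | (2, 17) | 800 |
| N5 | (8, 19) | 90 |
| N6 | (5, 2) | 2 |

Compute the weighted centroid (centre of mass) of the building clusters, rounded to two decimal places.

(7.61, 14.45)

The minimiser of Σwᵢ‖p−pᵢ‖² is the weighted centroid p* = (Σwᵢpᵢ)/(Σwᵢ).
Σwᵢ = 1982.
Σwᵢxᵢ = 250·8 + 40·9 + 800·13 + 800·2 + 90·8 + 2·5 = 15090.
Σwᵢyᵢ = 250·13 + 40·12 + 800·12 + 800·17 + 90·19 + 2·2 = 28644.
x* = 15090/1982 = 7.61, y* = 28644/1982 = 14.45.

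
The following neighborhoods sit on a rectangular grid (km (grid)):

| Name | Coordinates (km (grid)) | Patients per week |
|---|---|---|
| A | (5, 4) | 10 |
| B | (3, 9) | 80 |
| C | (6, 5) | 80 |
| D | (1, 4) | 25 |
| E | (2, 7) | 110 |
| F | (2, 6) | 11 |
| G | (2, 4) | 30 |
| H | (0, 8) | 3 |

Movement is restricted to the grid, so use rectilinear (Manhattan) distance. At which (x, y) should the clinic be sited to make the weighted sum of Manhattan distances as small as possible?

Manhattan distance separates: Σwᵢ(|x−xᵢ|+|y−yᵢ|) = Σwᵢ|x−xᵢ| + Σwᵢ|y−yᵢ|, so x and y are optimised independently as 1-D weighted medians.
Total weight W = 349; half = 174.5.
x-coordinate, sorted with cumulative weight:
  x=0 (H, w=3) cum 3
  x=1 (D, w=25) cum 28
  x=2 (E, w=110) cum 138
  x=2 (F, w=11) cum 149
  x=2 (G, w=30) cum 179  ← median
  x=3 (B, w=80) cum 259
  x=5 (A, w=10) cum 269
  x=6 (C, w=80) cum 349
⇒ x* = 2
y-coordinate, sorted with cumulative weight:
  y=4 (A, w=10) cum 10
  y=4 (D, w=25) cum 35
  y=4 (G, w=30) cum 65
  y=5 (C, w=80) cum 145
  y=6 (F, w=11) cum 156
  y=7 (E, w=110) cum 266  ← median
  y=8 (H, w=3) cum 269
  y=9 (B, w=80) cum 349
⇒ y* = 7

(2, 7)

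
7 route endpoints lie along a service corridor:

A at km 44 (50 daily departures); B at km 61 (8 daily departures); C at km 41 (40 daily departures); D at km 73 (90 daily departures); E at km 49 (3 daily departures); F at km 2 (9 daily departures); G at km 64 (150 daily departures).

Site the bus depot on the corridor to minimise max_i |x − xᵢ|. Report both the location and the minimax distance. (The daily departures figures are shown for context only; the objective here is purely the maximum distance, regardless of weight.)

location 37.5, max distance 35.5

The 1-center on a line is the midpoint of the two extreme points: leftmost at 2, rightmost at 73.
Optimal location = (2 + 73)/2 = 37.5; maximum distance = (73 − 2)/2 = 35.5.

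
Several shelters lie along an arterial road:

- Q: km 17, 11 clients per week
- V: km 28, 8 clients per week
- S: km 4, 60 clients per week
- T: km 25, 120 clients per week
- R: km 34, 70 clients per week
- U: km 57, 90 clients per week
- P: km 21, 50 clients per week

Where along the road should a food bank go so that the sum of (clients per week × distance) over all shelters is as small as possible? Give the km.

For a sum of weighted absolute distances on a line, the optimum is the weighted median (not the mean). Total weight W = 409; half-weight = 204.5.
Sort by position and accumulate weight:
  km 4 (S, w=60) → cum 60
  km 17 (Q, w=11) → cum 71
  km 21 (P, w=50) → cum 121
  km 25 (T, w=120) → cum 241  ≥ 204.5 → median here
  km 28 (V, w=8) → cum 249
  km 34 (R, w=70) → cum 319
  km 57 (U, w=90) → cum 409
Optimal location: km 25.

x = 25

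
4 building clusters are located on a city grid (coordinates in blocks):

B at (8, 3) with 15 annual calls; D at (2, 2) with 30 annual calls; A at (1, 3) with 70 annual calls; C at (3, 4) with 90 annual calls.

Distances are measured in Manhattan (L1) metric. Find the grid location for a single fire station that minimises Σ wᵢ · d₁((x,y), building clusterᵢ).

(3, 3)

Manhattan distance separates: Σwᵢ(|x−xᵢ|+|y−yᵢ|) = Σwᵢ|x−xᵢ| + Σwᵢ|y−yᵢ|, so x and y are optimised independently as 1-D weighted medians.
Total weight W = 205; half = 102.5.
x-coordinate, sorted with cumulative weight:
  x=1 (A, w=70) cum 70
  x=2 (D, w=30) cum 100
  x=3 (C, w=90) cum 190  ← median
  x=8 (B, w=15) cum 205
⇒ x* = 3
y-coordinate, sorted with cumulative weight:
  y=2 (D, w=30) cum 30
  y=3 (B, w=15) cum 45
  y=3 (A, w=70) cum 115  ← median
  y=4 (C, w=90) cum 205
⇒ y* = 3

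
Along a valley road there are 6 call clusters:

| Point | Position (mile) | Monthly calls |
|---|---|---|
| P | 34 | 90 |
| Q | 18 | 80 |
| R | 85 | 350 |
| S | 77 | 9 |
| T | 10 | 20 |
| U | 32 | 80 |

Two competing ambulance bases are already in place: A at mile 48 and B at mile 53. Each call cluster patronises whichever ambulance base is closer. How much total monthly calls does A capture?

The indifferent point is the midpoint (48+53)/2 = 50.5; call clusters left of it (closer to A at 48) go to A, those right go to B.
  T at 10 (w=20) → A
  Q at 18 (w=80) → A
  U at 32 (w=80) → A
  P at 34 (w=90) → A
  S at 77 (w=9) → B
  R at 85 (w=350) → B
A captures 270; B captures 359.

270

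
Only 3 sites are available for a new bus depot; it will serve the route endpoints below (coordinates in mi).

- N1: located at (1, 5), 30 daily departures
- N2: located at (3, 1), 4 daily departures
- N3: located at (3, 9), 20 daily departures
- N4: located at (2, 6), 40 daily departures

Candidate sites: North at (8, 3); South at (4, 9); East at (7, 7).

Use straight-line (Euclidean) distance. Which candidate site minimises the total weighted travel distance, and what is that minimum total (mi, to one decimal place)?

Total weighted distance at each candidate:
  North (8, 3): total = 664.5
  South (4, 9): total = 346.5
  East (7, 7): total = 512.0
Minimum is at South with total 346.5 mi.

South, total 346.5 mi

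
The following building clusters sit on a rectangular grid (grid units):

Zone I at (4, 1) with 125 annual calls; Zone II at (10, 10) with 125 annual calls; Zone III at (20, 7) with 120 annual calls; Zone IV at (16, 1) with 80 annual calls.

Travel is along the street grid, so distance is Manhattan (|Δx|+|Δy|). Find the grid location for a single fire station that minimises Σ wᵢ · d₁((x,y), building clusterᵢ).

Manhattan distance separates: Σwᵢ(|x−xᵢ|+|y−yᵢ|) = Σwᵢ|x−xᵢ| + Σwᵢ|y−yᵢ|, so x and y are optimised independently as 1-D weighted medians.
Total weight W = 450; half = 225.
x-coordinate, sorted with cumulative weight:
  x=4 (Zone I, w=125) cum 125
  x=10 (Zone II, w=125) cum 250  ← median
  x=16 (Zone IV, w=80) cum 330
  x=20 (Zone III, w=120) cum 450
⇒ x* = 10
y-coordinate, sorted with cumulative weight:
  y=1 (Zone I, w=125) cum 125
  y=1 (Zone IV, w=80) cum 205
  y=7 (Zone III, w=120) cum 325  ← median
  y=10 (Zone II, w=125) cum 450
⇒ y* = 7

(10, 7)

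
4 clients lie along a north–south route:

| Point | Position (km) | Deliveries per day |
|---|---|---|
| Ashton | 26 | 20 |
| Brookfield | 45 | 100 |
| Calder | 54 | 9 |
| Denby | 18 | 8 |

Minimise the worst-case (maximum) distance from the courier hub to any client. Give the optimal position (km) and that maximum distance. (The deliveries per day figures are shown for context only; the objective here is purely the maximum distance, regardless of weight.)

location 36, max distance 18

The 1-center on a line is the midpoint of the two extreme points: leftmost at 18, rightmost at 54.
Optimal location = (18 + 54)/2 = 36; maximum distance = (54 − 18)/2 = 18.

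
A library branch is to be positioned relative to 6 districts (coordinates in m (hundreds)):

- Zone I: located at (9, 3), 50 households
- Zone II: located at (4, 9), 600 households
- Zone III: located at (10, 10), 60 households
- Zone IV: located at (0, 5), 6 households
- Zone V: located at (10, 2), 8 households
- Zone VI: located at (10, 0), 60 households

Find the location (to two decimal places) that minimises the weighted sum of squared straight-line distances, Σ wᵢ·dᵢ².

(5.27, 7.90)

The minimiser of Σwᵢ‖p−pᵢ‖² is the weighted centroid p* = (Σwᵢpᵢ)/(Σwᵢ).
Σwᵢ = 784.
Σwᵢxᵢ = 50·9 + 600·4 + 60·10 + 6·0 + 8·10 + 60·10 = 4130.
Σwᵢyᵢ = 50·3 + 600·9 + 60·10 + 6·5 + 8·2 + 60·0 = 6196.
x* = 4130/784 = 5.27, y* = 6196/784 = 7.90.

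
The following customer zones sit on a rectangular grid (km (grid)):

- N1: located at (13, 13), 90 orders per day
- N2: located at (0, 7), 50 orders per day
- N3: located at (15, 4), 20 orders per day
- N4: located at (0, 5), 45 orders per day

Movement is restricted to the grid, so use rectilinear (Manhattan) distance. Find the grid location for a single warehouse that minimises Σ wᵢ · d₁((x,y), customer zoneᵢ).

Manhattan distance separates: Σwᵢ(|x−xᵢ|+|y−yᵢ|) = Σwᵢ|x−xᵢ| + Σwᵢ|y−yᵢ|, so x and y are optimised independently as 1-D weighted medians.
Total weight W = 205; half = 102.5.
x-coordinate, sorted with cumulative weight:
  x=0 (N2, w=50) cum 50
  x=0 (N4, w=45) cum 95
  x=13 (N1, w=90) cum 185  ← median
  x=15 (N3, w=20) cum 205
⇒ x* = 13
y-coordinate, sorted with cumulative weight:
  y=4 (N3, w=20) cum 20
  y=5 (N4, w=45) cum 65
  y=7 (N2, w=50) cum 115  ← median
  y=13 (N1, w=90) cum 205
⇒ y* = 7

(13, 7)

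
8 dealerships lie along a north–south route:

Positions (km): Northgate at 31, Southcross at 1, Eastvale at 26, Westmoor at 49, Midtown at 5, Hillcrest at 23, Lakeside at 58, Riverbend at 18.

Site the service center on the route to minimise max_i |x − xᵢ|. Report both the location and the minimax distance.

location 29.5, max distance 28.5

The 1-center on a line is the midpoint of the two extreme points: leftmost at 1, rightmost at 58.
Optimal location = (1 + 58)/2 = 29.5; maximum distance = (58 − 1)/2 = 28.5.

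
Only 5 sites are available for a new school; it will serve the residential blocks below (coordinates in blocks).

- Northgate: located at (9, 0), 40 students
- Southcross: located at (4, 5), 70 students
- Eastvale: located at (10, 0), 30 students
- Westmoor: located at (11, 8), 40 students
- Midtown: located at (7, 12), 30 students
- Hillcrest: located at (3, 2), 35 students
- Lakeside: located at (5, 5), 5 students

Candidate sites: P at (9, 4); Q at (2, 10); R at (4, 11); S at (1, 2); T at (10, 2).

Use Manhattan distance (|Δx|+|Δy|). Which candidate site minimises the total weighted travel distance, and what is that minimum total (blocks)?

Total weighted distance at each candidate:
  P (9, 4): total = 1575
  Q (2, 10): total = 2715
  R (4, 11): total = 2475
  S (1, 2): total = 2375
  T (10, 2): total = 1765
Minimum is at P with total 1575 blocks.

P, total 1575 blocks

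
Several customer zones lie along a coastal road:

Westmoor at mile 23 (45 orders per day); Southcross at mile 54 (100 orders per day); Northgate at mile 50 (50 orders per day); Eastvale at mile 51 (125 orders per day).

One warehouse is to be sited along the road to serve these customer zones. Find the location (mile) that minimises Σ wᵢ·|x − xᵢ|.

x = 51

For a sum of weighted absolute distances on a line, the optimum is the weighted median (not the mean). Total weight W = 320; half-weight = 160.
Sort by position and accumulate weight:
  mile 23 (Westmoor, w=45) → cum 45
  mile 50 (Northgate, w=50) → cum 95
  mile 51 (Eastvale, w=125) → cum 220  ≥ 160 → median here
  mile 54 (Southcross, w=100) → cum 320
Optimal location: mile 51.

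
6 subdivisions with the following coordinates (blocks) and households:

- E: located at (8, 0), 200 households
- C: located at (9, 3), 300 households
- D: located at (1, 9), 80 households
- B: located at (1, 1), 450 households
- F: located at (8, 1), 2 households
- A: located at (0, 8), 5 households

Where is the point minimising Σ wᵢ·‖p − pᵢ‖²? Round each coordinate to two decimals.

(4.67, 2.04)

The minimiser of Σwᵢ‖p−pᵢ‖² is the weighted centroid p* = (Σwᵢpᵢ)/(Σwᵢ).
Σwᵢ = 1037.
Σwᵢxᵢ = 200·8 + 300·9 + 80·1 + 450·1 + 2·8 + 5·0 = 4846.
Σwᵢyᵢ = 200·0 + 300·3 + 80·9 + 450·1 + 2·1 + 5·8 = 2112.
x* = 4846/1037 = 4.67, y* = 2112/1037 = 2.04.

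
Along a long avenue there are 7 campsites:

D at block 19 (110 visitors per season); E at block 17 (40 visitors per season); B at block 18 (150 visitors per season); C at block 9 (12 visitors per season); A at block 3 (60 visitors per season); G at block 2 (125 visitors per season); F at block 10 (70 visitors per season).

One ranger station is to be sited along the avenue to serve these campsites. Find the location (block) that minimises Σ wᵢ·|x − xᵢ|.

x = 17

For a sum of weighted absolute distances on a line, the optimum is the weighted median (not the mean). Total weight W = 567; half-weight = 283.5.
Sort by position and accumulate weight:
  block 2 (G, w=125) → cum 125
  block 3 (A, w=60) → cum 185
  block 9 (C, w=12) → cum 197
  block 10 (F, w=70) → cum 267
  block 17 (E, w=40) → cum 307  ≥ 283.5 → median here
  block 18 (B, w=150) → cum 457
  block 19 (D, w=110) → cum 567
Optimal location: block 17.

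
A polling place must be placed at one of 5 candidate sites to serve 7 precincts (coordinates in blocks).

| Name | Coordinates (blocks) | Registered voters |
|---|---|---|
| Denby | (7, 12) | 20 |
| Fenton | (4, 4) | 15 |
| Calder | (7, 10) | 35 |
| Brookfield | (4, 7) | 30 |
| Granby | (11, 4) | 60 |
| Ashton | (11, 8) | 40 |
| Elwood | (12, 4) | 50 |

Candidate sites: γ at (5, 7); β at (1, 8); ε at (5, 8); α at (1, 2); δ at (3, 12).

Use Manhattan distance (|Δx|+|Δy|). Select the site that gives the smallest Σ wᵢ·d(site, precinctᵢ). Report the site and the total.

γ, total 1725 blocks

Total weighted distance at each candidate:
  γ (5, 7): total = 1725
  β (1, 8): total = 2695
  ε (5, 8): total = 1785
  α (1, 2): total = 3135
  δ (3, 12): total = 2895
Minimum is at γ with total 1725 blocks.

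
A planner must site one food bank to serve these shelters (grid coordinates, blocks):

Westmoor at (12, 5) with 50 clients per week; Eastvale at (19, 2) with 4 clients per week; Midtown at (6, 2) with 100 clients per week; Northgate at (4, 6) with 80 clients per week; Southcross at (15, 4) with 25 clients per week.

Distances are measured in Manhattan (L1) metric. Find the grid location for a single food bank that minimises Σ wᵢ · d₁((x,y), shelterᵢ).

Manhattan distance separates: Σwᵢ(|x−xᵢ|+|y−yᵢ|) = Σwᵢ|x−xᵢ| + Σwᵢ|y−yᵢ|, so x and y are optimised independently as 1-D weighted medians.
Total weight W = 259; half = 129.5.
x-coordinate, sorted with cumulative weight:
  x=4 (Northgate, w=80) cum 80
  x=6 (Midtown, w=100) cum 180  ← median
  x=12 (Westmoor, w=50) cum 230
  x=15 (Southcross, w=25) cum 255
  x=19 (Eastvale, w=4) cum 259
⇒ x* = 6
y-coordinate, sorted with cumulative weight:
  y=2 (Eastvale, w=4) cum 4
  y=2 (Midtown, w=100) cum 104
  y=4 (Southcross, w=25) cum 129
  y=5 (Westmoor, w=50) cum 179  ← median
  y=6 (Northgate, w=80) cum 259
⇒ y* = 5

(6, 5)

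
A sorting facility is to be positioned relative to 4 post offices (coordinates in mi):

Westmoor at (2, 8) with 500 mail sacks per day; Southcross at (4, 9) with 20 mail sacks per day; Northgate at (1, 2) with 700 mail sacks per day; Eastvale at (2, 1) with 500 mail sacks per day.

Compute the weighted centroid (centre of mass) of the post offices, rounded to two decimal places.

(1.62, 3.53)

The minimiser of Σwᵢ‖p−pᵢ‖² is the weighted centroid p* = (Σwᵢpᵢ)/(Σwᵢ).
Σwᵢ = 1720.
Σwᵢxᵢ = 500·2 + 20·4 + 700·1 + 500·2 = 2780.
Σwᵢyᵢ = 500·8 + 20·9 + 700·2 + 500·1 = 6080.
x* = 2780/1720 = 1.62, y* = 6080/1720 = 3.53.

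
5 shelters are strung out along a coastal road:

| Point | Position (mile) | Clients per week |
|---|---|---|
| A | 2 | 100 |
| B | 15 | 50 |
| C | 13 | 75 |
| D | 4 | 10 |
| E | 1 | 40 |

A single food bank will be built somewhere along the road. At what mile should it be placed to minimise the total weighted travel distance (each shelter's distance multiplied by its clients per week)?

For a sum of weighted absolute distances on a line, the optimum is the weighted median (not the mean). Total weight W = 275; half-weight = 137.5.
Sort by position and accumulate weight:
  mile 1 (E, w=40) → cum 40
  mile 2 (A, w=100) → cum 140  ≥ 137.5 → median here
  mile 4 (D, w=10) → cum 150
  mile 13 (C, w=75) → cum 225
  mile 15 (B, w=50) → cum 275
Optimal location: mile 2.

x = 2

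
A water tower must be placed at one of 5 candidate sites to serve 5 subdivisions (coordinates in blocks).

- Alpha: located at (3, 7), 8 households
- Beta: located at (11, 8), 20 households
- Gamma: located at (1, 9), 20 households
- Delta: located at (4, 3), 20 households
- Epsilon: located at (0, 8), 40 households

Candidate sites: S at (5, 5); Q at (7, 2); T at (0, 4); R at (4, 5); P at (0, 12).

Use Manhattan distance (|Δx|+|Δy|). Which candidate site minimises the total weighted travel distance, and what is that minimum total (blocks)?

Total weighted distance at each candidate:
  S (5, 5): total = 752
  Q (7, 2): total = 1132
  T (0, 4): total = 728
  R (4, 5): total = 684
  P (0, 12): total = 864
Minimum is at R with total 684 blocks.

R, total 684 blocks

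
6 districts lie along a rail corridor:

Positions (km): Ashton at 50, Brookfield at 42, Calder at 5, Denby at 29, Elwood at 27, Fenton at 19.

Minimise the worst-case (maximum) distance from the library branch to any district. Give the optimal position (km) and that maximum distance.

location 27.5, max distance 22.5

The 1-center on a line is the midpoint of the two extreme points: leftmost at 5, rightmost at 50.
Optimal location = (5 + 50)/2 = 27.5; maximum distance = (50 − 5)/2 = 22.5.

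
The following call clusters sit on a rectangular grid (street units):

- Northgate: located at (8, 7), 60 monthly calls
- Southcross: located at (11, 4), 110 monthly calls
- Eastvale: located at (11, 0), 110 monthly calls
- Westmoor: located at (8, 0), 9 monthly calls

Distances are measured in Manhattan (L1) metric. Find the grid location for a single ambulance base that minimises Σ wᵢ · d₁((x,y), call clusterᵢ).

(11, 4)

Manhattan distance separates: Σwᵢ(|x−xᵢ|+|y−yᵢ|) = Σwᵢ|x−xᵢ| + Σwᵢ|y−yᵢ|, so x and y are optimised independently as 1-D weighted medians.
Total weight W = 289; half = 144.5.
x-coordinate, sorted with cumulative weight:
  x=8 (Northgate, w=60) cum 60
  x=8 (Westmoor, w=9) cum 69
  x=11 (Southcross, w=110) cum 179  ← median
  x=11 (Eastvale, w=110) cum 289
⇒ x* = 11
y-coordinate, sorted with cumulative weight:
  y=0 (Eastvale, w=110) cum 110
  y=0 (Westmoor, w=9) cum 119
  y=4 (Southcross, w=110) cum 229  ← median
  y=7 (Northgate, w=60) cum 289
⇒ y* = 4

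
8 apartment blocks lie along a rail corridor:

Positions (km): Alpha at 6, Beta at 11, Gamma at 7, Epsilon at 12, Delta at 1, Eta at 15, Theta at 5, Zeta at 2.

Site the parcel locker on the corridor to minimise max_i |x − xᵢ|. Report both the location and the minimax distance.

location 8, max distance 7

The 1-center on a line is the midpoint of the two extreme points: leftmost at 1, rightmost at 15.
Optimal location = (1 + 15)/2 = 8; maximum distance = (15 − 1)/2 = 7.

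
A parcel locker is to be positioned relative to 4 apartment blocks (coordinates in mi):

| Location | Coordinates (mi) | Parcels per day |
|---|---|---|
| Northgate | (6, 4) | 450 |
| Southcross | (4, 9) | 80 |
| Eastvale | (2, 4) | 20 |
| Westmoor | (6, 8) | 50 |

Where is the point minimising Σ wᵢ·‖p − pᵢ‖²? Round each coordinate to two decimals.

The minimiser of Σwᵢ‖p−pᵢ‖² is the weighted centroid p* = (Σwᵢpᵢ)/(Σwᵢ).
Σwᵢ = 600.
Σwᵢxᵢ = 450·6 + 80·4 + 20·2 + 50·6 = 3360.
Σwᵢyᵢ = 450·4 + 80·9 + 20·4 + 50·8 = 3000.
x* = 3360/600 = 5.60, y* = 3000/600 = 5.00.

(5.60, 5.00)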